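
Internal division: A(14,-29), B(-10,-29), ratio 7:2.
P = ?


Px = (7*(-10) + 2*14)/9 = -42/9 = -4.6667
Py = (7*(-29) + 2*(-29))/9 = -261/9 = -29.0000

P = (-4.6667, -29.0000)


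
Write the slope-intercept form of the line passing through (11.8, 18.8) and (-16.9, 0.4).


m = (-18.4)/(-28.7) = 0.6411
b = y1 - m*x1 = 18.8 - (-18.4*11.8)/(-28.7) = 18.8 - 7.5652 = 11.2348

y = 0.6411x + 11.2348


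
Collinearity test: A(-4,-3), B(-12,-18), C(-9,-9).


-4*(-18+ 9) - 12*(-9+ 3) - 9*(-3+ 18)
= 36 + 72 - 135 = -27

No, not collinear (determinant = -27)


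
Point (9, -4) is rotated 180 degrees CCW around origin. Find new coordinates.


cos(180) = -1, sin(180) = 0
x' = 9*(-1) + 4*0 = -9
y' = 9*0 - 4*(-1) = 4

(-9, 4)


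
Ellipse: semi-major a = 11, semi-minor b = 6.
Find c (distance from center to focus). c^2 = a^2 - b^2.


c^2 = 11^2 - 6^2 = 121 - 36 = 85
c = sqrt(85) = 9.2195

c = 9.2195


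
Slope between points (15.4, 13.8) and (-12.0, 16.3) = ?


dy = 16.3 - 13.8 = 2.5
dx = -12.0 - 15.4 = -27.4
m = 2.5/(-27.4) = -0.0912

m = -0.0912


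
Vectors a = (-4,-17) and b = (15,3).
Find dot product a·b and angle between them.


a·b = -4*15 - 17*3 = -60 - 51 = -111
|a| = sqrt(16+289) = 17.4642
|b| = sqrt(225+9) = 15.2971
cos(theta) = -111/(sqrt(305)*sqrt(234)) = -111/sqrt(71370) = -0.415494
theta = arccos(-111/sqrt(71370)) = 114.5505 degrees

a·b = -111, theta = 114.5505 deg


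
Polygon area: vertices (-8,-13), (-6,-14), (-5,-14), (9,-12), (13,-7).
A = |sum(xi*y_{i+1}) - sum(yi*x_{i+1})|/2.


sum(xi*y_{i+1}) = -8*(-14) - 6*(-14) - 5*(-12) + 9*(-7) + 13*(-13) = 24
sum(yi*x_{i+1}) = -13*(-6) - 14*(-5) - 14*9 - 12*13 - 7*(-8) = -78
Area = |24 + 78|/2 = 102/2 = 51.0000

51.0000 sq units


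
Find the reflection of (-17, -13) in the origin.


Reflection rule for origin: (-x, -y)
(-17, -13) -> (17, 13)

(17, 13)


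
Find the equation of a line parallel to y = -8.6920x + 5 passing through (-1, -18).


Parallel lines have equal slopes.
m2 = -8.6920
b2 = -18 + 8.6920*(-1) = -26.6920

y = -8.6920x - 26.6920


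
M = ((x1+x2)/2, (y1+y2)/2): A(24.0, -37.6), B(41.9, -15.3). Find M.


Mx = (24.0 + 41.9)/2 = 65.9/2 = 32.9500
My = (-37.6 - 15.3)/2 = -52.9/2 = -26.4500

(32.9500, -26.4500)


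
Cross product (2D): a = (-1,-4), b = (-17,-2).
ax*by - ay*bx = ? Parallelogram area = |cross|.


cross = -1*(-2) + 4*(-17) = 2 - 68 = -66
Parallelogram area = |-66| = 66

cross = -66, parallelogram area = 66


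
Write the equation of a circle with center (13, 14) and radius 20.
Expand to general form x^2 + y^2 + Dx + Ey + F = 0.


(x-13)^2 + (y-14)^2 = 20^2
D = -2h = -26, E = -2k = -28
F = h^2+k^2-r^2 = 169+196-400 = -35

x^2 + y^2 - 26x - 28y - 35 = 0


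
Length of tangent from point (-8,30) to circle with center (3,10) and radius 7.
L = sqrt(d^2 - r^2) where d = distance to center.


d = sqrt((-8-3)^2 + (30-10)^2) = sqrt(121+400) = 22.8254
L = sqrt(521.0000 - 49) = sqrt(472.0000) = 21.7256

21.7256


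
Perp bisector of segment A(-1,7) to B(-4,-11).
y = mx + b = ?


Midpoint = (-2.5, -2)
Slope of AB = dy/dx = -18/(-3) = 6.0000
Perp slope = -dx/dy = -3/18 = -0.1667
b = My - (perp slope)*Mx = -2 + (-3*(-2.5))/(-18) = -2 - 0.4167 = -2.4167

y = -0.1667x - 2.4167


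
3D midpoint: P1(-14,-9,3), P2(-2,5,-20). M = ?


Mx = (-14- 2)/2 = -8.0000
My = (-9+5)/2 = -2.0000
Mz = (3- 20)/2 = -8.5000

M = (-8.0000, -2.0000, -8.5000)


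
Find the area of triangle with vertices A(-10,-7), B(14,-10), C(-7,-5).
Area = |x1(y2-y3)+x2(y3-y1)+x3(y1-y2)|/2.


-10*(-10+ 5) = 50
14*(-5+ 7) = 28
-7*(-7+ 10) = -21
sum = 57
Area = |57|/2 = 28.5000

28.5000 sq units


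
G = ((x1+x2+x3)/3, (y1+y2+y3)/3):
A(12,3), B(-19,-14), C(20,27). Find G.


Gx = (12- 19+20)/3 = 13/3 = 4.3333
Gy = (3- 14+27)/3 = 16/3 = 5.3333

G = (4.3333, 5.3333)


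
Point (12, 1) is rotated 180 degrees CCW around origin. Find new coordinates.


cos(180) = -1, sin(180) = 0
x' = 12*(-1) - 1*0 = -12
y' = 12*0 + 1*(-1) = -1

(-12, -1)


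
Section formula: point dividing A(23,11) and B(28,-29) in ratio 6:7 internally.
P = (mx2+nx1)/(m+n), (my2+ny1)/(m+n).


Px = (6*28 + 7*23)/13 = 329/13 = 25.3077
Py = (6*(-29) + 7*11)/13 = -97/13 = -7.4615

P = (25.3077, -7.4615)


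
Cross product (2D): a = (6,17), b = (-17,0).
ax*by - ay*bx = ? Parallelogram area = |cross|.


cross = 6*0 - 17*(-17) = 0 + 289 = 289
Parallelogram area = |289| = 289

cross = 289, parallelogram area = 289


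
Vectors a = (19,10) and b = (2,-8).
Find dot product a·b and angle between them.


a·b = 19*2 + 10*(-8) = 38 - 80 = -42
|a| = sqrt(361+100) = 21.4709
|b| = sqrt(4+64) = 8.2462
cos(theta) = -42/(sqrt(461)*sqrt(68)) = -42/sqrt(31348) = -0.237216
theta = arccos(-42/sqrt(31348)) = 103.7223 degrees

a·b = -42, theta = 103.7223 deg


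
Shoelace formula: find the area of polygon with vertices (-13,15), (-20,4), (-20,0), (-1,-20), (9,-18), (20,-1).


sum(xi*y_{i+1}) = -13*4 - 20*0 - 20*(-20) - 1*(-18) + 9*(-1) + 20*15 = 657
sum(yi*x_{i+1}) = 15*(-20) + 4*(-20) + 0*(-1) - 20*9 - 18*20 - 1*(-13) = -907
Area = |657 + 907|/2 = 1564/2 = 782.0000

782.0000 sq units


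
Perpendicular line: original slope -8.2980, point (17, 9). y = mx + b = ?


Perpendicular slope = -1/m1 = -1/(-8.2980) = 0.1205
b2 = y0 - m2*x0 = 9 + 17/(-8.2980) = 9 - 2.0487 = 6.9513

y = 0.1205x + 6.9513


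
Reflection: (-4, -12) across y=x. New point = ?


Reflection rule for y=x: (y, x)
(-4, -12) -> (-12, -4)

(-12, -4)


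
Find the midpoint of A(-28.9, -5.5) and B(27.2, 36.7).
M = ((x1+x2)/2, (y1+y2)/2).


Mx = (-28.9 + 27.2)/2 = -1.7/2 = -0.8500
My = (-5.5 + 36.7)/2 = 31.2/2 = 15.6000

(-0.8500, 15.6000)


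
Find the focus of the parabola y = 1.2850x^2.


a = 1.2850
4a = 5.1400
focus = (0, 1/5.1400) = (0, 0.1946)

Focus = (0, 0.1946)


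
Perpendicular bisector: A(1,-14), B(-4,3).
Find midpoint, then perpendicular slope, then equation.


Midpoint = (-1.5, -5.5)
Slope of AB = dy/dx = 17/(-5) = -3.4000
Perp slope = -dx/dy = 5/17 = 0.2941
b = My - (perp slope)*Mx = -5.5 + (-5*(-1.5))/17 = -5.5 + 0.4412 = -5.0588

y = 0.2941x - 5.0588


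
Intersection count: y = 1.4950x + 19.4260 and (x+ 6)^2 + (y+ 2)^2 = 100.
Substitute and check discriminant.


Substitute y = 1.4950x + 19.4260: (x+ 6)^2 + (1.4950x+19.4260+ 2)^2 = 100
Expand to Ax^2 + Bx + C = 0, where b-k = 21.426
A = 1+m^2 = 3.235025
B = 2(m(b-k) - h) = 2(1.4950*21.426 + 6) = 76.06374
C = h^2 + (b-k)^2 - r^2 = 36 + 459.073476 - 100 = 395.073476
disc = B^2-4AC = 5785.6925 - 5112.2903 = 673.4022
disc > 0

2 intersection points


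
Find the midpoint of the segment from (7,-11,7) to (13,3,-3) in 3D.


Mx = (7+13)/2 = 10.0000
My = (-11+3)/2 = -4.0000
Mz = (7- 3)/2 = 2.0000

M = (10.0000, -4.0000, 2.0000)


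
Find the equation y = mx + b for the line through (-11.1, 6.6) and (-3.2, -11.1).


m = (-17.7)/(7.9) = -2.2405
b = y1 - m*x1 = 6.6 - (-17.7*(-11.1))/(7.9) = 6.6 - 24.8696 = -18.2696

y = -2.2405x - 18.2696


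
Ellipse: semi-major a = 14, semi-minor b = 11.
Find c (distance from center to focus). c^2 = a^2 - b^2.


c^2 = 14^2 - 11^2 = 196 - 121 = 75
c = sqrt(75) = 8.6603

c = 8.6603


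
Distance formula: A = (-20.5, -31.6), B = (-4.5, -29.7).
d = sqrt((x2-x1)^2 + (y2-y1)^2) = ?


dx = -4.5 + 20.5 = 16.0
dy = -29.7 + 31.6 = 1.9
d = sqrt(256.0 + 3.61) = sqrt(259.61) = 16.1124

16.1124


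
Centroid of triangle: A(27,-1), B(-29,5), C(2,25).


Gx = (27- 29+2)/3 = 0/3 = 0
Gy = (-1+5+25)/3 = 29/3 = 9.6667

G = (0, 9.6667)


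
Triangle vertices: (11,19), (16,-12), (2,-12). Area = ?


11*(-12+ 12) = 0
16*(-12-19) = -496
2*(19+ 12) = 62
sum = -434
Area = |-434|/2 = 217.0000

217.0000 sq units


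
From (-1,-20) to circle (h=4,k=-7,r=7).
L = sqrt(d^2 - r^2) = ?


d = sqrt((-1-4)^2 + (-20+ 7)^2) = sqrt(25+169) = 13.9284
L = sqrt(194.0000 - 49) = sqrt(145.0000) = 12.0416

12.0416


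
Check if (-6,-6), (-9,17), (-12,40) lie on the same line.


-6*(17-40) - 9*(40+ 6) - 12*(-6-17)
= 138 - 414 + 276 = 0

Yes, collinear (determinant = 0)


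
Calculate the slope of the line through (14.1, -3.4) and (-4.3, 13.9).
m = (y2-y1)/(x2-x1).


dy = 13.9 + 3.4 = 17.3
dx = -4.3 - 14.1 = -18.4
m = 17.3/(-18.4) = -0.9402

m = -0.9402


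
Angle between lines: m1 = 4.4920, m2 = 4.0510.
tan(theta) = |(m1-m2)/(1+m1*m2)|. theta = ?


m1-m2 = 0.441
1+m1*m2 = 19.197092
tan(theta) = |0.441/19.197092| = 0.022972
theta = arctan(|0.441/19.197092|) = 1.3160 degrees (acute angle)

1.3160 degrees


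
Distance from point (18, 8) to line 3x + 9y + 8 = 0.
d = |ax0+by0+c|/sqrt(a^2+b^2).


|3*18 + 9*8 + 8| = |134| = 134
sqrt(9 + 81) = sqrt(90) = 9.4868
d = 134/sqrt(90) = 14.1248

14.1248


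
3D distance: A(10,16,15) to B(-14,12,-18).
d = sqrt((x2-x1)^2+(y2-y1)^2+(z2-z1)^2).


dx=-24, dy=-4, dz=-33
d = sqrt(576+16+1089) = sqrt(1681) = 41.0000

41.0000


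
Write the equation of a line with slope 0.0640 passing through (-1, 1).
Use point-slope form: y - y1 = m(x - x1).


y - 1 = 0.0640(x + 1)
y = 0.0640x + 1 - 0.0640*(-1)
y = 0.0640x + 1.0640

y = 0.0640x + 1.0640


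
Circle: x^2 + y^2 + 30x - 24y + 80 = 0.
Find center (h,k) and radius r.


h = -D/2 = -30/2 = -15
k = -E/2 = 24/2 = 12
r^2 = h^2 + k^2 - F = 225 + 144 - 80 = 289
r = 17

Center (-15, 12), radius = 17


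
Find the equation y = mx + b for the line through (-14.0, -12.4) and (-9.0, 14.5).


m = (26.9)/(5.0) = 5.3800
b = y1 - m*x1 = -12.4 - (26.9*(-14.0))/(5.0) = -12.4 + 75.3200 = 62.9200

y = 5.3800x + 62.9200


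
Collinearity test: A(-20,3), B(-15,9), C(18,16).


-20*(9-16) - 15*(16-3) + 18*(3-9)
= 140 - 195 - 108 = -163

No, not collinear (determinant = -163)


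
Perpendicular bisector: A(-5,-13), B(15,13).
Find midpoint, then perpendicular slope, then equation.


Midpoint = (5, 0)
Slope of AB = dy/dx = 26/20 = 1.3000
Perp slope = -dx/dy = -20/26 = -0.7692
b = My - (perp slope)*Mx = 0 + (20*5)/26 = 0 + 3.8462 = 3.8462

y = -0.7692x + 3.8462


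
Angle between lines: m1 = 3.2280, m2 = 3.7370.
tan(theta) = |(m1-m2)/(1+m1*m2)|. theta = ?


m1-m2 = -0.509
1+m1*m2 = 13.063036
tan(theta) = |-0.509/13.063036| = 0.038965
theta = arctan(|-0.509/13.063036|) = 2.2314 degrees (acute angle)

2.2314 degrees


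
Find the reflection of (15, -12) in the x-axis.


Reflection rule for x-axis: (x, -y)
(15, -12) -> (15, 12)

(15, 12)


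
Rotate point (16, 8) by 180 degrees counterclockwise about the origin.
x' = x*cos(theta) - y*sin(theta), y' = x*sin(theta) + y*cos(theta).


cos(180) = -1, sin(180) = 0
x' = 16*(-1) - 8*0 = -16
y' = 16*0 + 8*(-1) = -8

(-16, -8)


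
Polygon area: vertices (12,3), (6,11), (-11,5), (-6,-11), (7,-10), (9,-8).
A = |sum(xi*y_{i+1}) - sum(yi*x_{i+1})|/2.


sum(xi*y_{i+1}) = 12*11 + 6*5 - 11*(-11) - 6*(-10) + 7*(-8) + 9*3 = 314
sum(yi*x_{i+1}) = 3*6 + 11*(-11) + 5*(-6) - 11*7 - 10*9 - 8*12 = -396
Area = |314 + 396|/2 = 710/2 = 355.0000

355.0000 sq units


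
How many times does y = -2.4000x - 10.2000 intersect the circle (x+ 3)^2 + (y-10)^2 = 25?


Substitute y = -2.4000x - 10.2000: (x+ 3)^2 + (-2.4000x- 10.2000-10)^2 = 25
Expand to Ax^2 + Bx + C = 0, where b-k = -20.2
A = 1+m^2 = 6.76
B = 2(m(b-k) - h) = 2(-2.4000*(-20.2) + 3) = 102.96
C = h^2 + (b-k)^2 - r^2 = 9 + 408.04 - 25 = 392.04
disc = B^2-4AC = 10600.7616 - 10600.7616 = 0
disc = 0

1 intersection point (tangent)


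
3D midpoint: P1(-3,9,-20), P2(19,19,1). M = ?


Mx = (-3+19)/2 = 8.0000
My = (9+19)/2 = 14.0000
Mz = (-20+1)/2 = -9.5000

M = (8.0000, 14.0000, -9.5000)


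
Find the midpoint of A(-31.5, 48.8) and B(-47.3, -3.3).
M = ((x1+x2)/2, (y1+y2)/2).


Mx = (-31.5 - 47.3)/2 = -78.8/2 = -39.4000
My = (48.8 - 3.3)/2 = 45.5/2 = 22.7500

(-39.4000, 22.7500)


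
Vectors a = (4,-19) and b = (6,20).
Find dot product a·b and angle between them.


a·b = 4*6 - 19*20 = 24 - 380 = -356
|a| = sqrt(16+361) = 19.4165
|b| = sqrt(36+400) = 20.8806
cos(theta) = -356/(sqrt(377)*sqrt(436)) = -356/sqrt(164372) = -0.878084
theta = arccos(-356/sqrt(164372)) = 151.4121 degrees

a·b = -356, theta = 151.4121 deg


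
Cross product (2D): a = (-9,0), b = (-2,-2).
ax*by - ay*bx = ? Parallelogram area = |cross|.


cross = -9*(-2) - 0*(-2) = 18 - 0 = 18
Parallelogram area = |18| = 18

cross = 18, parallelogram area = 18


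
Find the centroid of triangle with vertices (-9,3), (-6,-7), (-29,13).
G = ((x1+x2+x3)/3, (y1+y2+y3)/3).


Gx = (-9- 6- 29)/3 = -44/3 = -14.6667
Gy = (3- 7+13)/3 = 9/3 = 3.0000

G = (-14.6667, 3.0000)


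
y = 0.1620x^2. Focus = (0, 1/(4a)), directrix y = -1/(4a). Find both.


a = 0.1620
1/(4a) = 1.5432
Focus = (0, 1.5432)
Directrix: y = -1.5432

Focus = (0, 1.5432), Directrix: y = -1.5432


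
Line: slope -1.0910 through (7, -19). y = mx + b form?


y + 19 = -1.0910(x - 7)
y = -1.0910x - 19 + 1.0910*7
y = -1.0910x - 11.3630

y = -1.0910x - 11.3630


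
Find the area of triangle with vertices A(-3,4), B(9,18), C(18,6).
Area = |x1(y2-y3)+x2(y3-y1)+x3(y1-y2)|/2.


-3*(18-6) = -36
9*(6-4) = 18
18*(4-18) = -252
sum = -270
Area = |-270|/2 = 135.0000

135.0000 sq units


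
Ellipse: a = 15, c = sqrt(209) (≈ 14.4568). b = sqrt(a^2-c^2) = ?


b^2 = 15^2 - (sqrt(209))^2 = 225 - 209 = 16
b = sqrt(16) = 4

b = 4


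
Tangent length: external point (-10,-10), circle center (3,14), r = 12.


d = sqrt((-10-3)^2 + (-10-14)^2) = sqrt(169+576) = 27.2947
L = sqrt(745.0000 - 144) = sqrt(601.0000) = 24.5153

24.5153


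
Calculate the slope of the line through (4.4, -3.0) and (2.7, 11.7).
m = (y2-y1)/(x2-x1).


dy = 11.7 + 3.0 = 14.7
dx = 2.7 - 4.4 = -1.7
m = 14.7/(-1.7) = -8.6471

m = -8.6471


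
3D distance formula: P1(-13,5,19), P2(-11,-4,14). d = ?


dx=2, dy=-9, dz=-5
d = sqrt(4+81+25) = sqrt(110) = 10.4881

10.4881


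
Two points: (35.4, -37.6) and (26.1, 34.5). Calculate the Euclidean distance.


dx = 26.1 - 35.4 = -9.3
dy = 34.5 + 37.6 = 72.1
d = sqrt(86.49 + 5198.41) = sqrt(5284.9) = 72.6973

72.6973


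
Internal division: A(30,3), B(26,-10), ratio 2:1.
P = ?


Px = (2*26 + 1*30)/3 = 82/3 = 27.3333
Py = (2*(-10) + 1*3)/3 = -17/3 = -5.6667

P = (27.3333, -5.6667)


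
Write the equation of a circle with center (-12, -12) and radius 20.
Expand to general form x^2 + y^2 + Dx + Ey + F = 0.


(x+ 12)^2 + (y+ 12)^2 = 20^2
D = -2h = 24, E = -2k = 24
F = h^2+k^2-r^2 = 144+144-400 = -112

x^2 + y^2 + 24x + 24y - 112 = 0


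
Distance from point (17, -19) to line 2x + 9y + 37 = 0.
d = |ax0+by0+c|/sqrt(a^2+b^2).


|2*17 + 9*(-19) + 37| = |-100| = 100
sqrt(4 + 81) = sqrt(85) = 9.2195
d = 100/sqrt(85) = 10.8465

10.8465


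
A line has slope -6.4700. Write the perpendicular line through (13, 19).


Perpendicular slope = -1/m1 = -1/(-6.4700) = 0.1546
b2 = y0 - m2*x0 = 19 + 13/(-6.4700) = 19 - 2.0093 = 16.9907

y = 0.1546x + 16.9907


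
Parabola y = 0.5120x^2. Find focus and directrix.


a = 0.5120
1/(4a) = 0.4883
Focus = (0, 0.4883)
Directrix: y = -0.4883

Focus = (0, 0.4883), Directrix: y = -0.4883


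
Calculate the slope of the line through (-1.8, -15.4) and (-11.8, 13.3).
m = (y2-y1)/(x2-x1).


dy = 13.3 + 15.4 = 28.7
dx = -11.8 + 1.8 = -10.0
m = 28.7/(-10.0) = -2.8700

m = -2.8700


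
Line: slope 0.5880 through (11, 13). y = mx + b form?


y - 13 = 0.5880(x - 11)
y = 0.5880x + 13 - 0.5880*11
y = 0.5880x + 6.5320

y = 0.5880x + 6.5320


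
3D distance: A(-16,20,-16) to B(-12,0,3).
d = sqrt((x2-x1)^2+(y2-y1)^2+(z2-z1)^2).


dx=4, dy=-20, dz=19
d = sqrt(16+400+361) = sqrt(777) = 27.8747

27.8747


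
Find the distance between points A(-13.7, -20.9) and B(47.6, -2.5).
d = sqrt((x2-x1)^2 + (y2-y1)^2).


dx = 47.6 + 13.7 = 61.3
dy = -2.5 + 20.9 = 18.4
d = sqrt(3757.69 + 338.56) = sqrt(4096.25) = 64.0020

64.0020


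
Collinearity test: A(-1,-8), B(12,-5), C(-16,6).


-1*(-5-6) + 12*(6+ 8) - 16*(-8+ 5)
= 11 + 168 + 48 = 227

No, not collinear (determinant = 227)


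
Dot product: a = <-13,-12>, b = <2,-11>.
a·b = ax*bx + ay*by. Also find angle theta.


a·b = -13*2 - 12*(-11) = -26 + 132 = 106
|a| = sqrt(169+144) = 17.6918
|b| = sqrt(4+121) = 11.1803
cos(theta) = 106/(sqrt(313)*sqrt(125)) = 106/sqrt(39125) = 0.535894
theta = arccos(106/sqrt(39125)) = 57.5955 degrees

a·b = 106, theta = 57.5955 deg


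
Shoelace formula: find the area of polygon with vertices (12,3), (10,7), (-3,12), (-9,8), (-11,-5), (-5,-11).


sum(xi*y_{i+1}) = 12*7 + 10*12 - 3*8 - 9*(-5) - 11*(-11) - 5*3 = 331
sum(yi*x_{i+1}) = 3*10 + 7*(-3) + 12*(-9) + 8*(-11) - 5*(-5) - 11*12 = -294
Area = |331 + 294|/2 = 625/2 = 312.5000

312.5000 sq units


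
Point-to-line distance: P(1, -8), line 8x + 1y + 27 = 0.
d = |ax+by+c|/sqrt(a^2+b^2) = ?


|8*1 + 1*(-8) + 27| = |27| = 27
sqrt(64 + 1) = sqrt(65) = 8.0623
d = 27/sqrt(65) = 3.3489

3.3489


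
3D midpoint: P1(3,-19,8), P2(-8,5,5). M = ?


Mx = (3- 8)/2 = -2.5000
My = (-19+5)/2 = -7.0000
Mz = (8+5)/2 = 6.5000

M = (-2.5000, -7.0000, 6.5000)


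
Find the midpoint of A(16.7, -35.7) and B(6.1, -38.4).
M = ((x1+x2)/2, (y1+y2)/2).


Mx = (16.7 + 6.1)/2 = 22.8/2 = 11.4000
My = (-35.7 - 38.4)/2 = -74.1/2 = -37.0500

(11.4000, -37.0500)


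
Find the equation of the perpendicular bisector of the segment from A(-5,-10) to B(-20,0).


Midpoint = (-12.5, -5)
Slope of AB = dy/dx = 10/(-15) = -0.6667
Perp slope = -dx/dy = 15/10 = 1.5000
b = My - (perp slope)*Mx = -5 + (-15*(-12.5))/10 = -5 + 18.7500 = 13.7500

y = 1.5000x + 13.7500


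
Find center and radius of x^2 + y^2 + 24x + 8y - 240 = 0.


h = -D/2 = -24/2 = -12
k = -E/2 = -8/2 = -4
r^2 = h^2 + k^2 - F = 144 + 16 + 240 = 400
r = 20

Center (-12, -4), radius = 20


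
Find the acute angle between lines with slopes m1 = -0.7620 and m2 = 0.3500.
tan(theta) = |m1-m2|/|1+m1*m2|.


m1-m2 = -1.112
1+m1*m2 = 0.7333
tan(theta) = |-1.112/0.7333| = 1.516433
theta = arctan(|-1.112/0.7333|) = 56.5974 degrees (acute angle)

56.5974 degrees


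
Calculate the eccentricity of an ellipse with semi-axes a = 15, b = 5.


c = sqrt(225-25) = sqrt(200) = 14.1421
e = c/a = sqrt(200)/15 = 0.9428

e = 0.9428


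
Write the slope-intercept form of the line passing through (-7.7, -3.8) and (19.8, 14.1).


m = (17.9)/(27.5) = 0.6509
b = y1 - m*x1 = -3.8 - (17.9*(-7.7))/(27.5) = -3.8 + 5.0120 = 1.2120

y = 0.6509x + 1.2120


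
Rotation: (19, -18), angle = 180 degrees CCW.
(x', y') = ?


cos(180) = -1, sin(180) = 0
x' = 19*(-1) + 18*0 = -19
y' = 19*0 - 18*(-1) = 18

(-19, 18)


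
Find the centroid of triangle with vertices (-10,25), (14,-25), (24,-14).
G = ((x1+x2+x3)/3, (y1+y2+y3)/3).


Gx = (-10+14+24)/3 = 28/3 = 9.3333
Gy = (25- 25- 14)/3 = -14/3 = -4.6667

G = (9.3333, -4.6667)


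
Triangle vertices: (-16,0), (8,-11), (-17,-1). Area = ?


-16*(-11+ 1) = 160
8*(-1-0) = -8
-17*(0+ 11) = -187
sum = -35
Area = |-35|/2 = 17.5000

17.5000 sq units


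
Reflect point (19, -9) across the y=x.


Reflection rule for y=x: (y, x)
(19, -9) -> (-9, 19)

(-9, 19)


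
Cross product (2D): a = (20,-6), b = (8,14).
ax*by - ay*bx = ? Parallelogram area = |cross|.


cross = 20*14 + 6*8 = 280 + 48 = 328
Parallelogram area = |328| = 328

cross = 328, parallelogram area = 328


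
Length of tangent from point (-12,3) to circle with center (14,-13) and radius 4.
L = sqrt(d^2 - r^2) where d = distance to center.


d = sqrt((-12-14)^2 + (3+ 13)^2) = sqrt(676+256) = 30.5287
L = sqrt(932.0000 - 16) = sqrt(916.0000) = 30.2655

30.2655


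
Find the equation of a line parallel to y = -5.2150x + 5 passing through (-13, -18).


Parallel lines have equal slopes.
m2 = -5.2150
b2 = -18 + 5.2150*(-13) = -85.7950

y = -5.2150x - 85.7950


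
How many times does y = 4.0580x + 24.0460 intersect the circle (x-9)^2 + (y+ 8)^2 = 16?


Substitute y = 4.0580x + 24.0460: (x-9)^2 + (4.0580x+24.0460+ 8)^2 = 16
Expand to Ax^2 + Bx + C = 0, where b-k = 32.046
A = 1+m^2 = 17.467364
B = 2(m(b-k) - h) = 2(4.0580*32.046 - 9) = 242.085336
C = h^2 + (b-k)^2 - r^2 = 81 + 1026.946116 - 16 = 1091.946116
disc = B^2-4AC = 58605.3099 - 76293.6811 = -17688.3712
disc < 0

0 intersection points


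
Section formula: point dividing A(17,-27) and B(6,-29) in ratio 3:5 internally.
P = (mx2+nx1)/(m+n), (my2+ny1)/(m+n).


Px = (3*6 + 5*17)/8 = 103/8 = 12.8750
Py = (3*(-29) + 5*(-27))/8 = -222/8 = -27.7500

P = (12.8750, -27.7500)


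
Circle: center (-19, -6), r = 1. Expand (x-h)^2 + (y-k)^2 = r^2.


(x+ 19)^2 + (y+ 6)^2 = 1^2
D = -2h = 38, E = -2k = 12
F = h^2+k^2-r^2 = 361+36-1 = 396

x^2 + y^2 + 38x + 12y + 396 = 0


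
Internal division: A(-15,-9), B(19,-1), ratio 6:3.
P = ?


Px = (6*19 + 3*(-15))/9 = 69/9 = 7.6667
Py = (6*(-1) + 3*(-9))/9 = -33/9 = -3.6667

P = (7.6667, -3.6667)


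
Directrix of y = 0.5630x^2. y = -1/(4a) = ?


a = 0.5630
1/(4a) = 0.4440
directrix: y = -0.4440 = -0.4440

y = -0.4440


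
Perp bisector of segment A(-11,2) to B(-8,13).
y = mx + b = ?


Midpoint = (-9.5, 7.5)
Slope of AB = dy/dx = 11/3 = 3.6667
Perp slope = -dx/dy = -3/11 = -0.2727
b = My - (perp slope)*Mx = 7.5 + (3*(-9.5))/11 = 7.5 - 2.5909 = 4.9091

y = -0.2727x + 4.9091


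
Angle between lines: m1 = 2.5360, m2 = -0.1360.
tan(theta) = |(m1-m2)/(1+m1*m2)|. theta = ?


m1-m2 = 2.672
1+m1*m2 = 0.655104
tan(theta) = |2.672/0.655104| = 4.078742
theta = arctan(|2.672/0.655104|) = 76.2243 degrees (acute angle)

76.2243 degrees


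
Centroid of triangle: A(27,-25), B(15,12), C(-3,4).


Gx = (27+15- 3)/3 = 39/3 = 13.0000
Gy = (-25+12+4)/3 = -9/3 = -3.0000

G = (13.0000, -3.0000)


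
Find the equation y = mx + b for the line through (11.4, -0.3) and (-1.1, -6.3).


m = (-6.0)/(-12.5) = 0.4800
b = y1 - m*x1 = -0.3 - (-6.0*11.4)/(-12.5) = -0.3 - 5.4720 = -5.7720

y = 0.4800x - 5.7720


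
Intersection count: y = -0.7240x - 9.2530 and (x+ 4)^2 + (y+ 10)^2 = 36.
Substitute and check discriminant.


Substitute y = -0.7240x - 9.2530: (x+ 4)^2 + (-0.7240x- 9.2530+ 10)^2 = 36
Expand to Ax^2 + Bx + C = 0, where b-k = 0.747
A = 1+m^2 = 1.524176
B = 2(m(b-k) - h) = 2(-0.7240*0.747 + 4) = 6.918344
C = h^2 + (b-k)^2 - r^2 = 16 + 0.558009 - 36 = -19.441991
disc = B^2-4AC = 47.8635 + 118.5321 = 166.3956
disc > 0

2 intersection points


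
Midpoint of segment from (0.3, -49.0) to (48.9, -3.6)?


Mx = (0.3 + 48.9)/2 = 49.2/2 = 24.6000
My = (-49.0 - 3.6)/2 = -52.6/2 = -26.3000

(24.6000, -26.3000)


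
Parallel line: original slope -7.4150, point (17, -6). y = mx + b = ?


Parallel lines have equal slopes.
m2 = -7.4150
b2 = -6 + 7.4150*17 = 120.0550

y = -7.4150x + 120.0550


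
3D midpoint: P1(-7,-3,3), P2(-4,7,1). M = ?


Mx = (-7- 4)/2 = -5.5000
My = (-3+7)/2 = 2.0000
Mz = (3+1)/2 = 2.0000

M = (-5.5000, 2.0000, 2.0000)


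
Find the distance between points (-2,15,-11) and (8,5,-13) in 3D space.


dx=10, dy=-10, dz=-2
d = sqrt(100+100+4) = sqrt(204) = 14.2829

14.2829


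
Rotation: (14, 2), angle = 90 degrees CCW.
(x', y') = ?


cos(90) = 0, sin(90) = 1
x' = 14*0 - 2*1 = -2
y' = 14*1 + 2*0 = 14

(-2, 14)


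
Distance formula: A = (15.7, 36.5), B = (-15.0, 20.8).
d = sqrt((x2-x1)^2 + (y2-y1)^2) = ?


dx = -15.0 - 15.7 = -30.7
dy = 20.8 - 36.5 = -15.7
d = sqrt(942.49 + 246.49) = sqrt(1188.98) = 34.4816

34.4816


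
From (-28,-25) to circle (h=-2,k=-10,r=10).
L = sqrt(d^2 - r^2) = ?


d = sqrt((-28+ 2)^2 + (-25+ 10)^2) = sqrt(676+225) = 30.0167
L = sqrt(901.0000 - 100) = sqrt(801.0000) = 28.3019

28.3019


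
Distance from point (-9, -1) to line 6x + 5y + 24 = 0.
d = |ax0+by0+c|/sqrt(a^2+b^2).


|6*(-9) + 5*(-1) + 24| = |-35| = 35
sqrt(36 + 25) = sqrt(61) = 7.8102
d = 35/sqrt(61) = 4.4813

4.4813


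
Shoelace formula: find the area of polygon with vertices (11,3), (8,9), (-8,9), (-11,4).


sum(xi*y_{i+1}) = 11*9 + 8*9 - 8*4 - 11*3 = 106
sum(yi*x_{i+1}) = 3*8 + 9*(-8) + 9*(-11) + 4*11 = -103
Area = |106 + 103|/2 = 209/2 = 104.5000

104.5000 sq units


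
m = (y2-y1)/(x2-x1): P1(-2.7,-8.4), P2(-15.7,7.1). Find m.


dy = 7.1 + 8.4 = 15.5
dx = -15.7 + 2.7 = -13.0
m = 15.5/(-13.0) = -1.1923

m = -1.1923


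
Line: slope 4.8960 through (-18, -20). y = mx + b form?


y + 20 = 4.8960(x + 18)
y = 4.8960x - 20 - 4.8960*(-18)
y = 4.8960x + 68.1280

y = 4.8960x + 68.1280


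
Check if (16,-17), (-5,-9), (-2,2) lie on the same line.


16*(-9-2) - 5*(2+ 17) - 2*(-17+ 9)
= -176 - 95 + 16 = -255

No, not collinear (determinant = -255)


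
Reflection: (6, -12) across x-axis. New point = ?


Reflection rule for x-axis: (x, -y)
(6, -12) -> (6, 12)

(6, 12)


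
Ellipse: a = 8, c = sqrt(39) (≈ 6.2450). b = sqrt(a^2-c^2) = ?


b^2 = 8^2 - (sqrt(39))^2 = 64 - 39 = 25
b = sqrt(25) = 5

b = 5


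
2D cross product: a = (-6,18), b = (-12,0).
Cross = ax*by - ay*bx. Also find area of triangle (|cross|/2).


cross = -6*0 - 18*(-12) = 0 + 216 = 216
Triangle area = |216|/2 = 216/2 = 108.0000

cross = 216, triangle area = 108.0000


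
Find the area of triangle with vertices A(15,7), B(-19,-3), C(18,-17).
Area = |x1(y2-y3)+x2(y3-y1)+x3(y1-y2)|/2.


15*(-3+ 17) = 210
-19*(-17-7) = 456
18*(7+ 3) = 180
sum = 846
Area = |846|/2 = 423.0000

423.0000 sq units


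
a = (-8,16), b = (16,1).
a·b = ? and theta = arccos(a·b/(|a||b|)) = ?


a·b = -8*16 + 16*1 = -128 + 16 = -112
|a| = sqrt(64+256) = 17.8885
|b| = sqrt(256+1) = 16.0312
cos(theta) = -112/(sqrt(320)*sqrt(257)) = -112/sqrt(82240) = -0.390550
theta = arccos(-112/sqrt(82240)) = 112.9887 degrees

a·b = -112, theta = 112.9887 deg


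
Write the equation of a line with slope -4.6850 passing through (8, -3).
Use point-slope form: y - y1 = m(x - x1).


y + 3 = -4.6850(x - 8)
y = -4.6850x - 3 + 4.6850*8
y = -4.6850x + 34.4800

y = -4.6850x + 34.4800


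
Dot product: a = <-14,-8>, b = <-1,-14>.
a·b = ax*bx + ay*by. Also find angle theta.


a·b = -14*(-1) - 8*(-14) = 14 + 112 = 126
|a| = sqrt(196+64) = 16.1245
|b| = sqrt(1+196) = 14.0357
cos(theta) = 126/(sqrt(260)*sqrt(197)) = 126/sqrt(51220) = 0.556738
theta = arccos(126/sqrt(51220)) = 56.1695 degrees

a·b = 126, theta = 56.1695 deg


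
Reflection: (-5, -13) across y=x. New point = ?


Reflection rule for y=x: (y, x)
(-5, -13) -> (-13, -5)

(-13, -5)


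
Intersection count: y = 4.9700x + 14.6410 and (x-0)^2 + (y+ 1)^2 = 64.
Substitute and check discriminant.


Substitute y = 4.9700x + 14.6410: (x-0)^2 + (4.9700x+14.6410+ 1)^2 = 64
Expand to Ax^2 + Bx + C = 0, where b-k = 15.641
A = 1+m^2 = 25.7009
B = 2(m(b-k) - h) = 2(4.9700*15.641 - 0) = 155.47154
C = h^2 + (b-k)^2 - r^2 = 0 + 244.640881 - 64 = 180.640881
disc = B^2-4AC = 24171.3997 - 18570.5329 = 5600.8668
disc > 0

2 intersection points


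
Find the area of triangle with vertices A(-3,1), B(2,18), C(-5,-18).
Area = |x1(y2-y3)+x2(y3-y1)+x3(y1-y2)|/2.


-3*(18+ 18) = -108
2*(-18-1) = -38
-5*(1-18) = 85
sum = -61
Area = |-61|/2 = 30.5000

30.5000 sq units


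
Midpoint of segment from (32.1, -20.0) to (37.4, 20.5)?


Mx = (32.1 + 37.4)/2 = 69.5/2 = 34.7500
My = (-20.0 + 20.5)/2 = 0.5/2 = 0.2500

(34.7500, 0.2500)


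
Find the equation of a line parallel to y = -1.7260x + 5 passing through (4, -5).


Parallel lines have equal slopes.
m2 = -1.7260
b2 = -5 + 1.7260*4 = 1.9040

y = -1.7260x + 1.9040


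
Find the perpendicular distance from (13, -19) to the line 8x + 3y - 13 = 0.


|8*13 + 3*(-19) - 13| = |34| = 34
sqrt(64 + 9) = sqrt(73) = 8.5440
d = 34/sqrt(73) = 3.9794

3.9794


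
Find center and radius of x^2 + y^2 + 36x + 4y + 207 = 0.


h = -D/2 = -36/2 = -18
k = -E/2 = -4/2 = -2
r^2 = h^2 + k^2 - F = 324 + 4 - 207 = 121
r = 11

Center (-18, -2), radius = 11


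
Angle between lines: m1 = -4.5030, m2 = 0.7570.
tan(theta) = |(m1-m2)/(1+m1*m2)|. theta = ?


m1-m2 = -5.26
1+m1*m2 = -2.408771
tan(theta) = |-5.26/(-2.408771)| = 2.183686
theta = arctan(|-5.26/(-2.408771)|) = 65.3950 degrees (acute angle)

65.3950 degrees


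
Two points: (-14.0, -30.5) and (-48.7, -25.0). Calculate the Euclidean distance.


dx = -48.7 + 14.0 = -34.7
dy = -25.0 + 30.5 = 5.5
d = sqrt(1204.09 + 30.25) = sqrt(1234.34) = 35.1332

35.1332


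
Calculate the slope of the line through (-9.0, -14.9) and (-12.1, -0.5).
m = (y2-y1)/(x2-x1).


dy = -0.5 + 14.9 = 14.4
dx = -12.1 + 9.0 = -3.1
m = 14.4/(-3.1) = -4.6452

m = -4.6452


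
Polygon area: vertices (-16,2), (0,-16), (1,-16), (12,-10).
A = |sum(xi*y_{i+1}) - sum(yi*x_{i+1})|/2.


sum(xi*y_{i+1}) = -16*(-16) + 0*(-16) + 1*(-10) + 12*2 = 270
sum(yi*x_{i+1}) = 2*0 - 16*1 - 16*12 - 10*(-16) = -48
Area = |270 + 48|/2 = 318/2 = 159.0000

159.0000 sq units


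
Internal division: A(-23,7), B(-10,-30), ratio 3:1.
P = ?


Px = (3*(-10) + 1*(-23))/4 = -53/4 = -13.2500
Py = (3*(-30) + 1*7)/4 = -83/4 = -20.7500

P = (-13.2500, -20.7500)


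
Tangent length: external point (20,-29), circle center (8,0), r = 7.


d = sqrt((20-8)^2 + (-29-0)^2) = sqrt(144+841) = 31.3847
L = sqrt(985.0000 - 49) = sqrt(936.0000) = 30.5941

30.5941


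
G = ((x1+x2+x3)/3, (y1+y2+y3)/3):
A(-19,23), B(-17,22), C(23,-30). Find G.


Gx = (-19- 17+23)/3 = -13/3 = -4.3333
Gy = (23+22- 30)/3 = 15/3 = 5.0000

G = (-4.3333, 5.0000)


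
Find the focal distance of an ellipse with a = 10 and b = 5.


c^2 = 10^2 - 5^2 = 100 - 25 = 75
c = sqrt(75) = 8.6603

c = 8.6603


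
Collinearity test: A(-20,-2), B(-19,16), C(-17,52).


-20*(16-52) - 19*(52+ 2) - 17*(-2-16)
= 720 - 1026 + 306 = 0

Yes, collinear (determinant = 0)


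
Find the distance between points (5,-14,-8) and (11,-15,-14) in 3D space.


dx=6, dy=-1, dz=-6
d = sqrt(36+1+36) = sqrt(73) = 8.5440

8.5440


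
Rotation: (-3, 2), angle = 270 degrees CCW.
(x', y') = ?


cos(270) = 0, sin(270) = -1
x' = -3*0 - 2*(-1) = 2
y' = -3*(-1) + 2*0 = 3

(2, 3)


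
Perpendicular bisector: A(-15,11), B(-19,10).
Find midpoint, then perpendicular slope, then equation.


Midpoint = (-17, 10.5)
Slope of AB = dy/dx = -1/(-4) = 0.2500
Perp slope = -dx/dy = -4/1 = -4.0000
b = My - (perp slope)*Mx = 10.5 + (-4*(-17))/(-1) = 10.5 - 68.0000 = -57.5000

y = -4.0000x - 57.5000


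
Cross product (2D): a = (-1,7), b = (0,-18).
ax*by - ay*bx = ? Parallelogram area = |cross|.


cross = -1*(-18) - 7*0 = 18 - 0 = 18
Parallelogram area = |18| = 18

cross = 18, parallelogram area = 18


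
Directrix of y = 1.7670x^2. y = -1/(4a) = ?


a = 1.7670
1/(4a) = 0.1415
directrix: y = -0.1415 = -0.1415

y = -0.1415


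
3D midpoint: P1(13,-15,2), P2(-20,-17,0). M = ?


Mx = (13- 20)/2 = -3.5000
My = (-15- 17)/2 = -16.0000
Mz = (2+0)/2 = 1.0000

M = (-3.5000, -16.0000, 1.0000)


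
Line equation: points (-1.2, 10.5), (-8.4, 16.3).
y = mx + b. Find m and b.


m = (5.8)/(-7.2) = -0.8056
b = y1 - m*x1 = 10.5 - (5.8*(-1.2))/(-7.2) = 10.5 - 0.9667 = 9.5333

y = -0.8056x + 9.5333


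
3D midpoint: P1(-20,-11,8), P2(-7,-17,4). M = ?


Mx = (-20- 7)/2 = -13.5000
My = (-11- 17)/2 = -14.0000
Mz = (8+4)/2 = 6.0000

M = (-13.5000, -14.0000, 6.0000)


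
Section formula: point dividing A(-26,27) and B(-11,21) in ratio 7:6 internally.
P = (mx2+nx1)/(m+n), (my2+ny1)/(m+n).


Px = (7*(-11) + 6*(-26))/13 = -233/13 = -17.9231
Py = (7*21 + 6*27)/13 = 309/13 = 23.7692

P = (-17.9231, 23.7692)


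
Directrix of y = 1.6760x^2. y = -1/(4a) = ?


a = 1.6760
1/(4a) = 0.1492
directrix: y = -0.1492 = -0.1492

y = -0.1492


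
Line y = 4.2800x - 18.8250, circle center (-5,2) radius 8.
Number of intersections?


Substitute y = 4.2800x - 18.8250: (x+ 5)^2 + (4.2800x- 18.8250-2)^2 = 64
Expand to Ax^2 + Bx + C = 0, where b-k = -20.825
A = 1+m^2 = 19.3184
B = 2(m(b-k) - h) = 2(4.2800*(-20.825) + 5) = -168.262
C = h^2 + (b-k)^2 - r^2 = 25 + 433.680625 - 64 = 394.680625
disc = B^2-4AC = 28312.1006 - 30498.3927 = -2186.2921
disc < 0

0 intersection points


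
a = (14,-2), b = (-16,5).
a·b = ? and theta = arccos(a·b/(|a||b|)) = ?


a·b = 14*(-16) - 2*5 = -224 - 10 = -234
|a| = sqrt(196+4) = 14.1421
|b| = sqrt(256+25) = 16.7631
cos(theta) = -234/(sqrt(200)*sqrt(281)) = -234/sqrt(56200) = -0.987069
theta = arccos(-234/sqrt(56200)) = 170.7761 degrees

a·b = -234, theta = 170.7761 deg


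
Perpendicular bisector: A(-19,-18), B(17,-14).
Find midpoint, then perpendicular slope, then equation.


Midpoint = (-1, -16)
Slope of AB = dy/dx = 4/36 = 0.1111
Perp slope = -dx/dy = -36/4 = -9.0000
b = My - (perp slope)*Mx = -16 + (36*(-1))/4 = -16 - 9.0000 = -25.0000

y = -9.0000x - 25.0000


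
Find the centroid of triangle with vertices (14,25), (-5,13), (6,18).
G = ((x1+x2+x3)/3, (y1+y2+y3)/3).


Gx = (14- 5+6)/3 = 15/3 = 5.0000
Gy = (25+13+18)/3 = 56/3 = 18.6667

G = (5.0000, 18.6667)


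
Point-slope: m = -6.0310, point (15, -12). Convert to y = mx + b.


y + 12 = -6.0310(x - 15)
y = -6.0310x - 12 + 6.0310*15
y = -6.0310x + 78.4650

y = -6.0310x + 78.4650


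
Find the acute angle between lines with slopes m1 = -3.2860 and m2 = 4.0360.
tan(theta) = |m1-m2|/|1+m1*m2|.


m1-m2 = -7.322
1+m1*m2 = -12.262296
tan(theta) = |-7.322/(-12.262296)| = 0.597115
theta = arctan(|-7.322/(-12.262296)|) = 30.8421 degrees (acute angle)

30.8421 degrees


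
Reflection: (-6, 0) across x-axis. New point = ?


Reflection rule for x-axis: (x, -y)
(-6, 0) -> (-6, 0)

(-6, 0)


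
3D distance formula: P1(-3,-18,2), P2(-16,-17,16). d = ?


dx=-13, dy=1, dz=14
d = sqrt(169+1+196) = sqrt(366) = 19.1311

19.1311


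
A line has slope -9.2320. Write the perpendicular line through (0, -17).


Perpendicular slope = -1/m1 = -1/(-9.2320) = 0.1083
b2 = y0 - m2*x0 = -17 + 0/(-9.2320) = -17 + 0 = -17.0000

y = 0.1083x - 17.0000


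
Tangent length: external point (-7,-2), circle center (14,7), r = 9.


d = sqrt((-7-14)^2 + (-2-7)^2) = sqrt(441+81) = 22.8473
L = sqrt(522.0000 - 81) = sqrt(441.0000) = 21.0000

21.0000


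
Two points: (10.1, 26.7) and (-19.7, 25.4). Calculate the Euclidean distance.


dx = -19.7 - 10.1 = -29.8
dy = 25.4 - 26.7 = -1.3
d = sqrt(888.04 + 1.69) = sqrt(889.73) = 29.8283

29.8283


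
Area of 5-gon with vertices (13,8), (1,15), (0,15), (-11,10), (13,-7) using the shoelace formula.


sum(xi*y_{i+1}) = 13*15 + 1*15 + 0*10 - 11*(-7) + 13*8 = 391
sum(yi*x_{i+1}) = 8*1 + 15*0 + 15*(-11) + 10*13 - 7*13 = -118
Area = |391 + 118|/2 = 509/2 = 254.5000

254.5000 sq units


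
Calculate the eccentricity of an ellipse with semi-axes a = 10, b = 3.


c = sqrt(100-9) = sqrt(91) = 9.5394
e = c/a = sqrt(91)/10 = 0.9539

e = 0.9539


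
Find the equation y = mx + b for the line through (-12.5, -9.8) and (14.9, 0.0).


m = (9.8)/(27.4) = 0.3577
b = y1 - m*x1 = -9.8 - (9.8*(-12.5))/(27.4) = -9.8 + 4.4708 = -5.3292

y = 0.3577x - 5.3292


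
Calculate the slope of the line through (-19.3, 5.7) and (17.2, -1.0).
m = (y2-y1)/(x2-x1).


dy = -1.0 - 5.7 = -6.7
dx = 17.2 + 19.3 = 36.5
m = -6.7/36.5 = -0.1836

m = -0.1836


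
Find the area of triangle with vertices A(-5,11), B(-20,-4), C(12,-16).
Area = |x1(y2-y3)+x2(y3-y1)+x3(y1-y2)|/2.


-5*(-4+ 16) = -60
-20*(-16-11) = 540
12*(11+ 4) = 180
sum = 660
Area = |660|/2 = 330.0000

330.0000 sq units


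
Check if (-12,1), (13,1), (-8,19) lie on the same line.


-12*(1-19) + 13*(19-1) - 8*(1-1)
= 216 + 234 + 0 = 450

No, not collinear (determinant = 450)


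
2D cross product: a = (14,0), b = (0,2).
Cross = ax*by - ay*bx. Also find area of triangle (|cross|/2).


cross = 14*2 - 0*0 = 28 - 0 = 28
Triangle area = |28|/2 = 28/2 = 14.0000

cross = 28, triangle area = 14.0000


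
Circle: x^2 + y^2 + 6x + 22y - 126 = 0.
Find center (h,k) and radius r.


h = -D/2 = -6/2 = -3
k = -E/2 = -22/2 = -11
r^2 = h^2 + k^2 - F = 9 + 121 + 126 = 256
r = 16

Center (-3, -11), radius = 16


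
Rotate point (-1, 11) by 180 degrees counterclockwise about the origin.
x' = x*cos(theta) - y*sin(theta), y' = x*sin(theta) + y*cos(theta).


cos(180) = -1, sin(180) = 0
x' = -1*(-1) - 11*0 = 1
y' = -1*0 + 11*(-1) = -11

(1, -11)


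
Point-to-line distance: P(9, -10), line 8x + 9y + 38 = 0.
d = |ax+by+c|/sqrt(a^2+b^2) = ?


|8*9 + 9*(-10) + 38| = |20| = 20
sqrt(64 + 81) = sqrt(145) = 12.0416
d = 20/sqrt(145) = 1.6609

1.6609


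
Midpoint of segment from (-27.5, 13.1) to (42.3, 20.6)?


Mx = (-27.5 + 42.3)/2 = 14.8/2 = 7.4000
My = (13.1 + 20.6)/2 = 33.7/2 = 16.8500

(7.4000, 16.8500)


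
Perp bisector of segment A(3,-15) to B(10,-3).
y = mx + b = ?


Midpoint = (6.5, -9)
Slope of AB = dy/dx = 12/7 = 1.7143
Perp slope = -dx/dy = -7/12 = -0.5833
b = My - (perp slope)*Mx = -9 + (7*6.5)/12 = -9 + 3.7917 = -5.2083

y = -0.5833x - 5.2083


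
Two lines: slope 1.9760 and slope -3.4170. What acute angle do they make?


m1-m2 = 5.393
1+m1*m2 = -5.751992
tan(theta) = |5.393/(-5.751992)| = 0.937588
theta = arctan(|5.393/(-5.751992)|) = 43.1551 degrees (acute angle)

43.1551 degrees


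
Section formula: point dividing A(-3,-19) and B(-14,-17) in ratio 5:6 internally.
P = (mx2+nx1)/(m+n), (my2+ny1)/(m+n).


Px = (5*(-14) + 6*(-3))/11 = -88/11 = -8.0000
Py = (5*(-17) + 6*(-19))/11 = -199/11 = -18.0909

P = (-8.0000, -18.0909)


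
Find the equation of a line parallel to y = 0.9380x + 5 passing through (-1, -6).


Parallel lines have equal slopes.
m2 = 0.9380
b2 = -6 - 0.9380*(-1) = -5.0620

y = 0.9380x - 5.0620


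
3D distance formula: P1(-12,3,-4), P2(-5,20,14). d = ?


dx=7, dy=17, dz=18
d = sqrt(49+289+324) = sqrt(662) = 25.7294

25.7294


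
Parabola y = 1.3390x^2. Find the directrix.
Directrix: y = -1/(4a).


a = 1.3390
1/(4a) = 0.1867
directrix: y = -0.1867 = -0.1867

y = -0.1867


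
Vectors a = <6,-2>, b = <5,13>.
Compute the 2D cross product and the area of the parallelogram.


cross = 6*13 + 2*5 = 78 + 10 = 88
Parallelogram area = |88| = 88

cross = 88, parallelogram area = 88


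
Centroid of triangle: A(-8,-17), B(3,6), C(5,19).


Gx = (-8+3+5)/3 = 0/3 = 0
Gy = (-17+6+19)/3 = 8/3 = 2.6667

G = (0, 2.6667)


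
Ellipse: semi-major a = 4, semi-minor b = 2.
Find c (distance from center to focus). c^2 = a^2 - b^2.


c^2 = 4^2 - 2^2 = 16 - 4 = 12
c = sqrt(12) = 3.4641

c = 3.4641


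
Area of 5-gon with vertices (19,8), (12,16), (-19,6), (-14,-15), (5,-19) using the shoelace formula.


sum(xi*y_{i+1}) = 19*16 + 12*6 - 19*(-15) - 14*(-19) + 5*8 = 967
sum(yi*x_{i+1}) = 8*12 + 16*(-19) + 6*(-14) - 15*5 - 19*19 = -728
Area = |967 + 728|/2 = 1695/2 = 847.5000

847.5000 sq units


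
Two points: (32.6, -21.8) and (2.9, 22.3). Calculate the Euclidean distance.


dx = 2.9 - 32.6 = -29.7
dy = 22.3 + 21.8 = 44.1
d = sqrt(882.09 + 1944.81) = sqrt(2826.9) = 53.1686

53.1686


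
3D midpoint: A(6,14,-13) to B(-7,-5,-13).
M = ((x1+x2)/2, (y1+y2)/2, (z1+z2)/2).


Mx = (6- 7)/2 = -0.5000
My = (14- 5)/2 = 4.5000
Mz = (-13- 13)/2 = -13.0000

M = (-0.5000, 4.5000, -13.0000)


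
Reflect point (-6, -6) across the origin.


Reflection rule for origin: (-x, -y)
(-6, -6) -> (6, 6)

(6, 6)


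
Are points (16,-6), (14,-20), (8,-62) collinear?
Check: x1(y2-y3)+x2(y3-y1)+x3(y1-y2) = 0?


16*(-20+ 62) + 14*(-62+ 6) + 8*(-6+ 20)
= 672 - 784 + 112 = 0

Yes, collinear (determinant = 0)


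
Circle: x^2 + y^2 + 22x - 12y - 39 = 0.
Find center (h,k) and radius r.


h = -D/2 = -22/2 = -11
k = -E/2 = 12/2 = 6
r^2 = h^2 + k^2 - F = 121 + 36 + 39 = 196
r = 14

Center (-11, 6), radius = 14


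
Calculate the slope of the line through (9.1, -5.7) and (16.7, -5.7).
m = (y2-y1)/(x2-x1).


dy = -5.7 + 5.7 = 0.0
dx = 16.7 - 9.1 = 7.6
m = 0.0/7.6 = 0

m = 0


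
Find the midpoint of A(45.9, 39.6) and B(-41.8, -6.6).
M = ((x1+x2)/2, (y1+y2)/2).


Mx = (45.9 - 41.8)/2 = 4.1/2 = 2.0500
My = (39.6 - 6.6)/2 = 33.0/2 = 16.5000

(2.0500, 16.5000)
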